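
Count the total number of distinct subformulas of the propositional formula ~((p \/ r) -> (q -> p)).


Formula: ~((p \/ r) -> (q -> p))
Subformulas found:
  1. q
  2. r
  3. p
  4. (q -> p)
  5. (p \/ r)
  6. ((p \/ r) -> (q -> p))
  7. ~((p \/ r) -> (q -> p))
Total distinct subformulas = 7

7


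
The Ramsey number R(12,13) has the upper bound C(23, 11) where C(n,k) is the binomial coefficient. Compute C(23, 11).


R(12,13) <= C(12+13-2, 12-1) = C(23, 11)
C(23, 11) = 23! / (11! * 12!)
= 1352078

1352078


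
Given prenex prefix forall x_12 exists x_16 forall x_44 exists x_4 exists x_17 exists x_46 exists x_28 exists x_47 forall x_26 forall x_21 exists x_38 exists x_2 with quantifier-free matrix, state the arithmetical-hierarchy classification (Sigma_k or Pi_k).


Leading quantifier is forall, so the class is Pi.
Number of quantifier blocks = alternations + 1 = 5 + 1 = 6.
Classification: Pi_6

Pi_6


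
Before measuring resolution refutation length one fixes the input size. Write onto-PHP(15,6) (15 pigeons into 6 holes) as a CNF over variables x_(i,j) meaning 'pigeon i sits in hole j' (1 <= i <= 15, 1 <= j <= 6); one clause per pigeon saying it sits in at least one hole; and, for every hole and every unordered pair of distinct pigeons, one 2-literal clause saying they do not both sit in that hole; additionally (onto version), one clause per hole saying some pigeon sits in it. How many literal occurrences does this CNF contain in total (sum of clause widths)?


onto-PHP(15,6): 15 pigeons, 6 holes, 15*6 = 90 variables.
- pigeon clauses: one per pigeon -> 15 clauses of width 6 -> 90 literals
- hole clauses: 6 holes * C(15,2) = 6 * 105 -> 630 clauses of width 2 -> 1260 literals
- onto clauses: one per hole -> 6 clauses of width 15 -> 90 literals
Total literal occurrences = 90 + 1260 + 90 = 1440

1440


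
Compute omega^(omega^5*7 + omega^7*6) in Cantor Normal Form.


omega^(omega^5*7 + omega^7*6):
In ordinal addition a term is absorbed by a following term of strictly larger exponent: 5 < 7, so omega^5*7 + omega^7*6 = omega^7*6.
omega raised to a CNF ordinal is a single CNF term: Result = omega^(omega^7*6)

omega^(omega^7*6)


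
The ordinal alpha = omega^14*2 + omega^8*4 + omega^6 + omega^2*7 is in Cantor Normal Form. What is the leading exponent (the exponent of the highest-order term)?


CNF: omega^14*2 + omega^8*4 + omega^6 + omega^2*7
The leading term is omega^14*2, which has exponent 14.

14


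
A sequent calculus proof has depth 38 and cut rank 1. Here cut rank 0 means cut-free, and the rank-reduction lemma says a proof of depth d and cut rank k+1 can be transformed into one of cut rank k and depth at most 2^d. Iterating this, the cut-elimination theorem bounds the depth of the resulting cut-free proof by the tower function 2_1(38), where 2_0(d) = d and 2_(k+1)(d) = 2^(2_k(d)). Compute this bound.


Each rank reduction sends depth d to at most 2^d; cut rank r needs r reductions.
2_0(38) = 38
2_1(38) = 2^38 = 274877906944
Cut-free depth bound = 274877906944

274877906944


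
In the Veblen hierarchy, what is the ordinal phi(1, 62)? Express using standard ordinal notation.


phi(1, 62):
phi(1, beta) = epsilon_beta (the beta-th epsilon number).
phi(1, 62) = epsilon_62

epsilon_62


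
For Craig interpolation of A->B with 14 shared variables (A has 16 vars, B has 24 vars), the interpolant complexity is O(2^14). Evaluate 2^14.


Shared atoms = 14
Craig interpolant size bound = 2^14
= 16384

16384


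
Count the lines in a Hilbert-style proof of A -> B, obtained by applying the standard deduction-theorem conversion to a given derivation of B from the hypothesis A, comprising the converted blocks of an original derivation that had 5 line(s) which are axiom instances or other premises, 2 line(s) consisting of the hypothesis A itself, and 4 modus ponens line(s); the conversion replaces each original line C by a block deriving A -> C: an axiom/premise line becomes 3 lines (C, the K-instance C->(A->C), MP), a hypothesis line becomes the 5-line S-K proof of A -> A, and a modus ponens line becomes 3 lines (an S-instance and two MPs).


Deduction-theorem conversion, block by block:
- 5 axiom/premise lines -> 3 lines each = 15
- 2 hypothesis lines -> 5 lines each (identity proof A->A) = 10
- 4 MP lines -> 3 lines each (S-instance, MP, MP) = 12
Total = 15 + 10 + 12 = 37 lines.

37


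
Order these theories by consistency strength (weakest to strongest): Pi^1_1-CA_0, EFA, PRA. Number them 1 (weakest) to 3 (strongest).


Ordering by consistency strength:
1. EFA
2. PRA
3. Pi^1_1-CA_0


Pi^1_1-CA_0=3, EFA=1, PRA=2


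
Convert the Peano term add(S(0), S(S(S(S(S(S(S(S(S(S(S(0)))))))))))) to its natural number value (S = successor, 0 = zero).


add(S^1(0), S^11(0)):
S^1(0) = 1
S^11(0) = 11
1 + 11 = 12

12


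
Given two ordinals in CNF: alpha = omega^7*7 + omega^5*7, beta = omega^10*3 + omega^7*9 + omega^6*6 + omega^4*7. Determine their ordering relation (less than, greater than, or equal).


Compare term by term from highest exponent:
alpha = omega^7*7 + omega^5*7
beta = omega^10*3 + omega^7*9 + omega^6*6 + omega^4*7
Term 1: alpha has omega^7*7, beta has omega^10*3
Term 2: alpha has omega^5*7, beta has omega^7*9
Term 3: alpha has omega^0*0, beta has omega^6*6
Term 4: alpha has omega^0*0, beta has omega^4*7
Result: alpha < beta

alpha < beta


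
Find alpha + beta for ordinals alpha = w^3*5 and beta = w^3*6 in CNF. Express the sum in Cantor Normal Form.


Ordinal addition w^3*5 + w^3*6:
Both terms have the same exponent 3.
w^e*c + w^e*d = w^e*(c+d).
Result = w^3*(5+6) = w^3*11

w^3*11


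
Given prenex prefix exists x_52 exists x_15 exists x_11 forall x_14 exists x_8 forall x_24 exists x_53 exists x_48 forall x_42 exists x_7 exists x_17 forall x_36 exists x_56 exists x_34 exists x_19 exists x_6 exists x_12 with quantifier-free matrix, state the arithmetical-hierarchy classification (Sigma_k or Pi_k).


Leading quantifier is exists, so the class is Sigma.
Number of quantifier blocks = alternations + 1 = 8 + 1 = 9.
Classification: Sigma_9

Sigma_9


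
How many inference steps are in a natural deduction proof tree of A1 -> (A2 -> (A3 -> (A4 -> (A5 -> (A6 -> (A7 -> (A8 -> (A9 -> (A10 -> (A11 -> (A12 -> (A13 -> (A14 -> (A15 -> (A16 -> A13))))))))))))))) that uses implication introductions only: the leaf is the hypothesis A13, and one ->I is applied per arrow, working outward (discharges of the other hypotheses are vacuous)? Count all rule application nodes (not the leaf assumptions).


The formula has 16 arrows (->); its innermost consequent A13 is one of the antecedents,
so the proof starts from the hypothesis leaf A13 (not a rule application) and closes one arrow per ->I.
Building A1 -> (A2 -> (A3 -> (A4 -> (A5 -> (A6 -> (A7 -> (A8 -> (A9 -> (A10 -> (A11 -> (A12 -> (A13 -> (A14 -> (A15 -> (A16 -> A13))))))))))))))) therefore takes 16 nested implication introductions.
Total inference nodes = 16

16


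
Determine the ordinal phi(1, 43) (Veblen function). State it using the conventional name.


phi(1, 43):
phi(1, beta) = epsilon_beta (the beta-th epsilon number).
phi(1, 43) = epsilon_43

epsilon_43


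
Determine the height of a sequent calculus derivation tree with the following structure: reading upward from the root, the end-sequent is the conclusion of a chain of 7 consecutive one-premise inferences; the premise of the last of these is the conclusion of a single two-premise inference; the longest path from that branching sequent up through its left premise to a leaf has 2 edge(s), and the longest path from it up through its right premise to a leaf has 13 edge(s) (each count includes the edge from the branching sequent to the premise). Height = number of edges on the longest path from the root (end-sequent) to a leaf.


Longest path through the left premise: 2 edges (measured from the branching sequent)
Longest path through the right premise: 13 edges
Height of the subtree rooted at the branching sequent: max(2, 13) = 13
The branching sequent sits 7 edges above the root (the chain of one-premise inferences), so height = 13 + 7 = 20

20


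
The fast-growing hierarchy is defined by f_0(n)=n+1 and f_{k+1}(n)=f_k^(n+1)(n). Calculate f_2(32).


f_2(32) = f_1^33(32)
f_1(m) = 2m + 1.
Iterating: f_1^k(n) = 2^k*(n+1) - 1.
f_2(32) = 2^33*(32+1) - 1 = 8589934592*33 - 1 = 283467841535

283467841535


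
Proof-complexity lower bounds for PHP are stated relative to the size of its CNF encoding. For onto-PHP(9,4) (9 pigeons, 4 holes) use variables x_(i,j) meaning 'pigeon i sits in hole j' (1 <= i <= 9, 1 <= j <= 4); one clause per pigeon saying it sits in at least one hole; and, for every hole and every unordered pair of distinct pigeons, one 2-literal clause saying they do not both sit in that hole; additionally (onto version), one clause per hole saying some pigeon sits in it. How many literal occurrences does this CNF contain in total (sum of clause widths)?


onto-PHP(9,4): 9 pigeons, 4 holes, 9*4 = 36 variables.
- pigeon clauses: one per pigeon -> 9 clauses of width 4 -> 36 literals
- hole clauses: 4 holes * C(9,2) = 4 * 36 -> 144 clauses of width 2 -> 288 literals
- onto clauses: one per hole -> 4 clauses of width 9 -> 36 literals
Total literal occurrences = 36 + 288 + 36 = 360

360


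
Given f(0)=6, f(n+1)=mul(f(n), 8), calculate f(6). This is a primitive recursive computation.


f(0) = 6
f(1) = mul(f(0), 8) = mul(6, 8) = 48
f(2) = mul(f(1), 8) = mul(48, 8) = 384
f(3) = mul(f(2), 8) = mul(384, 8) = 3072
f(4) = mul(f(3), 8) = mul(3072, 8) = 24576
f(5) = mul(f(4), 8) = mul(24576, 8) = 196608
f(6) = mul(f(5), 8) = mul(196608, 8) = 1572864


1572864


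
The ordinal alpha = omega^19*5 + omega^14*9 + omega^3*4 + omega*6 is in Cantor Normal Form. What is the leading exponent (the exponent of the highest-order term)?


CNF: omega^19*5 + omega^14*9 + omega^3*4 + omega*6
The leading term is omega^19*5, which has exponent 19.

19


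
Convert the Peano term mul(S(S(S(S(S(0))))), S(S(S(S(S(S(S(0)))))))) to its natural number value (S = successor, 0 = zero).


mul(S^5(0), S^7(0)):
S^5(0) = 5
S^7(0) = 7
5 * 7 = 35

35


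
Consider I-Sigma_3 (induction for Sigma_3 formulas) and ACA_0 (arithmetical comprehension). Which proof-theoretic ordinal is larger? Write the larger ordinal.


Proof-theoretic ordinal of I-Sigma_3 (induction for Sigma_3 formulas): omega^(omega^(omega^omega))
Proof-theoretic ordinal of ACA_0 (arithmetical comprehension): epsilon_0
Comparing: omega^(omega^(omega^omega)) < epsilon_0.
The larger ordinal is epsilon_0 (from ACA_0 (arithmetical comprehension)).

epsilon_0


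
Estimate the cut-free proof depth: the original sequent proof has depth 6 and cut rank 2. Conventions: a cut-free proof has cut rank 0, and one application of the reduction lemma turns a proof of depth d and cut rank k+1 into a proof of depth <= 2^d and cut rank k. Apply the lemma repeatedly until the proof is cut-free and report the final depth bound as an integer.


Each rank reduction sends depth d to at most 2^d; cut rank r needs r reductions.
2_0(6) = 6
2_1(6) = 2^6 = 64
2_2(6) = 2^64 = 18446744073709551616
Cut-free depth bound = 18446744073709551616

18446744073709551616


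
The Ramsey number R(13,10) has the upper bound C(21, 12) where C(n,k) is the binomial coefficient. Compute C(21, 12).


R(13,10) <= C(13+10-2, 13-1) = C(21, 12)
C(21, 12) = 21! / (12! * 9!)
= 293930

293930


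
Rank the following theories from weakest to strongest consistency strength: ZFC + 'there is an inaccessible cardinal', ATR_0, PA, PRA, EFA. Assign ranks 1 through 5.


Ordering by consistency strength:
1. EFA
2. PRA
3. PA
4. ATR_0
5. ZFC + 'there is an inaccessible cardinal'


ZFC + 'there is an inaccessible cardinal'=5, ATR_0=4, PA=3, PRA=2, EFA=1


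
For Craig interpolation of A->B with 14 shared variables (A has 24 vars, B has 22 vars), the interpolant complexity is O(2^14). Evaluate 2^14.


Shared atoms = 14
Craig interpolant size bound = 2^14
= 16384

16384


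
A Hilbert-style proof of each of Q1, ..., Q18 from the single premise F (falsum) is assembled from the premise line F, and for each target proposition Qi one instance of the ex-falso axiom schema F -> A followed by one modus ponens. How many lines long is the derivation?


Ex falso, line by line:
- 1 premise line (F)
- 18 targets, each needing 1 axiom instance (F -> Qi) + 1 MP = 2 lines: 2 * 18 = 36
Total = 1 + 36 = 37 lines.

37


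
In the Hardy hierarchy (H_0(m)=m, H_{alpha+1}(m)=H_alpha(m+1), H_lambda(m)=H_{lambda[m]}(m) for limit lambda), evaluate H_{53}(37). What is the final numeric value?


H_53(37):
For finite ordinals k, H_k(n) = n + k (each successor step adds 1).
H_53(37) = 37 + 53 = 90

90


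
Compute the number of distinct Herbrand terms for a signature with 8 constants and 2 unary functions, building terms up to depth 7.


Herbrand terms by depth:
Depth 0: 8 constants
Depth 1: 16 new terms (running total: 24)
Depth 2: 32 new terms (running total: 56)
Depth 3: 64 new terms (running total: 120)
Depth 4: 128 new terms (running total: 248)
Depth 5: 256 new terms (running total: 504)
Depth 6: 512 new terms (running total: 1016)
Depth 7: 1024 new terms (running total: 2040)
Total distinct ground terms = 2040

2040


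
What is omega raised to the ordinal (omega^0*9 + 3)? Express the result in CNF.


omega^(omega^0*9 + 3):
omega^0 = 1, so the exponent is 9 + 3 = 12 (finite ordinal addition).
Result = omega^12, already a single CNF term.

omega^12


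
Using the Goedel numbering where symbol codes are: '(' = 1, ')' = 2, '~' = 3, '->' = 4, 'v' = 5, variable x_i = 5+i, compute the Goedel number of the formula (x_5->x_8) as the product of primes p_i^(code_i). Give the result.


Formula: (x_5->x_8)
Symbol codes: [1, 10, 4, 13, 2]
Primes: [2, 3, 5, 7, 11]
p_1^1 = 2^1 = 2
p_2^10 = 3^10 = 59049
p_3^4 = 5^4 = 625
p_4^13 = 7^13 = 96889010407
p_5^2 = 11^2 = 121
Product = 865331375297845128750

865331375297845128750


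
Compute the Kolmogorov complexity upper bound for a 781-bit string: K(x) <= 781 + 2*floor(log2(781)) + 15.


floor(log2(781)) = 9
2 * 9 = 18
K(x) <= 781 + 18 + 15 = 814

814


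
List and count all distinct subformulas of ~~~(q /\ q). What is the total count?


Formula: ~~~(q /\ q)
Subformulas found:
  1. q
  2. (q /\ q)
  3. ~(q /\ q)
  4. ~~(q /\ q)
  5. ~~~(q /\ q)
Total distinct subformulas = 5

5


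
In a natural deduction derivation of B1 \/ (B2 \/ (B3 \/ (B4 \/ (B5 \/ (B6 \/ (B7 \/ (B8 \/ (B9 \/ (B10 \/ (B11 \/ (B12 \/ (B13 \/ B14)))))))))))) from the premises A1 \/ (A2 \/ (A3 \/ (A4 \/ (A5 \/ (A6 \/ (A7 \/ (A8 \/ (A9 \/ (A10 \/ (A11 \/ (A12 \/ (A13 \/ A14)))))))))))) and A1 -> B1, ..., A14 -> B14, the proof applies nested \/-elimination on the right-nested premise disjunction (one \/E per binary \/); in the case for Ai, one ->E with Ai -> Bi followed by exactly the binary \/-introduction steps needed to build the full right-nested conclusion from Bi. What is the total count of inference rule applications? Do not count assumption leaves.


Constructive dilemma with 14 branches, all disjunctions right-nested:
- \/E: the premise has 13 binary \/, each eliminated once: 13 nodes.
- ->E: one per case (Ai with Ai -> Bi gives Bi): 14 nodes.
- \/I: in case i < n, Bi needs 1 step to form Bi \/ (B(i+1) \/ ...) and then i-1 steps to prepend B(i-1), ..., B1, i.e. i steps; in case i = n, B14 needs 13 prepend steps.
  \/I total = (1 + 2 + ... + 13) + 13 = 91 + 13 = 104 nodes.
Total = 13 + 14 + 104 = 131

131


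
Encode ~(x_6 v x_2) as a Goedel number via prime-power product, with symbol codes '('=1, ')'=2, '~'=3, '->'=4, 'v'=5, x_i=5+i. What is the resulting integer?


Formula: ~(x_6 v x_2)
Symbol codes: [3, 1, 11, 5, 7, 2]
Primes: [2, 3, 5, 7, 11, 13]
p_1^3 = 2^3 = 8
p_2^1 = 3^1 = 3
p_3^11 = 5^11 = 48828125
p_4^5 = 7^5 = 16807
p_5^7 = 11^7 = 19487171
p_6^2 = 13^2 = 169
Product = 64864487374796484375000

64864487374796484375000


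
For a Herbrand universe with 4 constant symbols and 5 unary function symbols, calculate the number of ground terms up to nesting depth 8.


Herbrand terms by depth:
Depth 0: 4 constants
Depth 1: 20 new terms (running total: 24)
Depth 2: 100 new terms (running total: 124)
Depth 3: 500 new terms (running total: 624)
Depth 4: 2500 new terms (running total: 3124)
Depth 5: 12500 new terms (running total: 15624)
Depth 6: 62500 new terms (running total: 78124)
Depth 7: 312500 new terms (running total: 390624)
Depth 8: 1562500 new terms (running total: 1953124)
Total distinct ground terms = 1953124

1953124


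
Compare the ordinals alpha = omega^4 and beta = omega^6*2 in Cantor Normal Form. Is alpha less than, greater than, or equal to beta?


Compare term by term from highest exponent:
alpha = omega^4
beta = omega^6*2
Term 1: alpha has omega^4*1, beta has omega^6*2
Result: alpha < beta

alpha < beta


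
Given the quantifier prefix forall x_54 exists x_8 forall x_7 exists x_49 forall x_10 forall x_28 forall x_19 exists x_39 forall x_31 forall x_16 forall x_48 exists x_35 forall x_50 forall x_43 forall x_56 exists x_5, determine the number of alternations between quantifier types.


Walk the prefix and count type changes:
  position 1: forall -> exists <-- alternation
  position 2: exists -> forall <-- alternation
  position 3: forall -> exists <-- alternation
  position 4: exists -> forall <-- alternation
  position 5: forall -> forall
  position 6: forall -> forall
  position 7: forall -> exists <-- alternation
  position 8: exists -> forall <-- alternation
  position 9: forall -> forall
  position 10: forall -> forall
  position 11: forall -> exists <-- alternation
  position 12: exists -> forall <-- alternation
  position 13: forall -> forall
  position 14: forall -> forall
  position 15: forall -> exists <-- alternation
Total alternations = 9

9


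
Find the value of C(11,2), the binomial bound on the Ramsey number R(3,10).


R(3,10) <= C(3+10-2, 3-1) = C(11, 2)
C(11, 2) = 11! / (2! * 9!)
= 55

55


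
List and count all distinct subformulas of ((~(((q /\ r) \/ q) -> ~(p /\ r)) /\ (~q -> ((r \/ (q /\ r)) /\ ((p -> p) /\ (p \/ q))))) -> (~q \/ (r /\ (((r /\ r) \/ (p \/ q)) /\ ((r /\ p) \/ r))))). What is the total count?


Formula: ((~(((q /\ r) \/ q) -> ~(p /\ r)) /\ (~q -> ((r \/ (q /\ r)) /\ ((p -> p) /\ (p \/ q))))) -> (~q \/ (r /\ (((r /\ r) \/ (p \/ q)) /\ ((r /\ p) \/ r)))))
Subformulas found:
  1. r
  2. q
  3. p
  4. ~q
  5. (q /\ r)
  6. (r /\ r)
  7. (r /\ p)
  8. (p /\ r)
  9. (p -> p)
  10. (p \/ q)
  11. ~(p /\ r)
  12. (r \/ (q /\ r))
  13. ((q /\ r) \/ q)
  14. ((r /\ p) \/ r)
  15. ((p -> p) /\ (p \/ q))
  16. ((r /\ r) \/ (p \/ q))
  17. (((q /\ r) \/ q) -> ~(p /\ r))
  18. ~(((q /\ r) \/ q) -> ~(p /\ r))
  19. (((r /\ r) \/ (p \/ q)) /\ ((r /\ p) \/ r))
  20. ((r \/ (q /\ r)) /\ ((p -> p) /\ (p \/ q)))
  21. (r /\ (((r /\ r) \/ (p \/ q)) /\ ((r /\ p) \/ r)))
  22. (~q -> ((r \/ (q /\ r)) /\ ((p -> p) /\ (p \/ q))))
  23. (~q \/ (r /\ (((r /\ r) \/ (p \/ q)) /\ ((r /\ p) \/ r))))
  24. (~(((q /\ r) \/ q) -> ~(p /\ r)) /\ (~q -> ((r \/ (q /\ r)) /\ ((p -> p) /\ (p \/ q)))))
  25. ((~(((q /\ r) \/ q) -> ~(p /\ r)) /\ (~q -> ((r \/ (q /\ r)) /\ ((p -> p) /\ (p \/ q))))) -> (~q \/ (r /\ (((r /\ r) \/ (p \/ q)) /\ ((r /\ p) \/ r)))))
Total distinct subformulas = 25

25


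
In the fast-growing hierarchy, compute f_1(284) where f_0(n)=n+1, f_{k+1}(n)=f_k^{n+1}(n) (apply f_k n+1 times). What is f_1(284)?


f_1(284) = f_0^285(284)
f_0 adds 1 each time, applied 285 times.
f_1(284) = 284 + 285 = 569

569


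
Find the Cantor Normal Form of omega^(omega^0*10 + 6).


omega^(omega^0*10 + 6):
omega^0 = 1, so the exponent is 10 + 6 = 16 (finite ordinal addition).
Result = omega^16, already a single CNF term.

omega^16


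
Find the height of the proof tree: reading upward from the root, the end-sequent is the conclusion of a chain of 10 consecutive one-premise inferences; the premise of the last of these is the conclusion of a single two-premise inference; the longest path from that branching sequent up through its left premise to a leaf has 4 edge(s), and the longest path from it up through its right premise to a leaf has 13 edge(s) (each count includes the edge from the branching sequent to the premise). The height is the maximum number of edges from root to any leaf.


Longest path through the left premise: 4 edges (measured from the branching sequent)
Longest path through the right premise: 13 edges
Height of the subtree rooted at the branching sequent: max(4, 13) = 13
The branching sequent sits 10 edges above the root (the chain of one-premise inferences), so height = 13 + 10 = 23

23


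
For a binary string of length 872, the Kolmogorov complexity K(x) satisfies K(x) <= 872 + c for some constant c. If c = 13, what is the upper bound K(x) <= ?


K(x) <= |x| + c = 872 + 13 = 885

885


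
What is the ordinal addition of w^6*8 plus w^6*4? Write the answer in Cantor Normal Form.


Ordinal addition w^6*8 + w^6*4:
Both terms have the same exponent 6.
w^e*c + w^e*d = w^e*(c+d).
Result = w^6*(8+4) = w^6*12

w^6*12


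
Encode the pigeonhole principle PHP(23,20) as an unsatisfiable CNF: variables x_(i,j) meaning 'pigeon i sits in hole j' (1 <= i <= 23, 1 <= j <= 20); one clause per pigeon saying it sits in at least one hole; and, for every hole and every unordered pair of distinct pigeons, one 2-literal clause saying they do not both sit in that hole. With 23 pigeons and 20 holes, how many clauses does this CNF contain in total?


PHP(23,20): 23 pigeons, 20 holes, 23*20 = 460 variables.
- pigeon clauses: one per pigeon -> 23 clauses
- hole clauses: 20 holes * C(23,2) = 20 * 253 -> 5060 clauses
Total clauses = 23 + 5060 = 5083

5083


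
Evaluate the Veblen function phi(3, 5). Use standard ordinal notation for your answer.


phi(3, 5):
phi(3, beta) = eta_beta (the beta-th eta number, fixed point of zeta).
phi(3, 5) = eta_5

eta_5


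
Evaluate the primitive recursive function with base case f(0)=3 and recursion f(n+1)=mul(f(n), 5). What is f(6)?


f(0) = 3
f(1) = mul(f(0), 5) = mul(3, 5) = 15
f(2) = mul(f(1), 5) = mul(15, 5) = 75
f(3) = mul(f(2), 5) = mul(75, 5) = 375
f(4) = mul(f(3), 5) = mul(375, 5) = 1875
f(5) = mul(f(4), 5) = mul(1875, 5) = 9375
f(6) = mul(f(5), 5) = mul(9375, 5) = 46875


46875


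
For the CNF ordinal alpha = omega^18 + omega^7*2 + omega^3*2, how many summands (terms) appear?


CNF: omega^18 + omega^7*2 + omega^3*2
Count the summands separated by '+':
  term 1: omega^18
  term 2: omega^7*2
  term 3: omega^3*2
Total terms = 3

3


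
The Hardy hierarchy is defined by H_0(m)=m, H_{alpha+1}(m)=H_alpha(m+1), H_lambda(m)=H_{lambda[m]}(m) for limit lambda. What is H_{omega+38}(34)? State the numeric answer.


H_{omega+38}(34):
Unwind the 38 successor steps: H_{omega+38}(34) = H_omega(34+38) = H_omega(72).
H_omega(m) = H_m(m) = m + m = 2m.
Result = 2 * 72 = 144

144


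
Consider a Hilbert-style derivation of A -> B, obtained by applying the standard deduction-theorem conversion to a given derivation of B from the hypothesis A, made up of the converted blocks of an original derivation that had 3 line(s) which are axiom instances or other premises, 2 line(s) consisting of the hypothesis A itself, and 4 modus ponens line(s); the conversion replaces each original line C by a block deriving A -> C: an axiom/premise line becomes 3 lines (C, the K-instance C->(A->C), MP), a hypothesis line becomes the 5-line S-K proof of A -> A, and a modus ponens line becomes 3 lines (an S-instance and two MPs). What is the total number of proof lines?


Deduction-theorem conversion, block by block:
- 3 axiom/premise lines -> 3 lines each = 9
- 2 hypothesis lines -> 5 lines each (identity proof A->A) = 10
- 4 MP lines -> 3 lines each (S-instance, MP, MP) = 12
Total = 9 + 10 + 12 = 31 lines.

31


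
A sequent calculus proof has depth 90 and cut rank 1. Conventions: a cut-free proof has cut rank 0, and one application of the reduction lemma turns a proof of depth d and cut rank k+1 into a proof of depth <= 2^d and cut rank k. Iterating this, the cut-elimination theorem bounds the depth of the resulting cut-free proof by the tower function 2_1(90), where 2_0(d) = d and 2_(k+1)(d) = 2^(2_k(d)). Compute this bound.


Each rank reduction sends depth d to at most 2^d; cut rank r needs r reductions.
2_0(90) = 90
2_1(90) = 2^90 = 1237940039285380274899124224
Cut-free depth bound = 1237940039285380274899124224

1237940039285380274899124224


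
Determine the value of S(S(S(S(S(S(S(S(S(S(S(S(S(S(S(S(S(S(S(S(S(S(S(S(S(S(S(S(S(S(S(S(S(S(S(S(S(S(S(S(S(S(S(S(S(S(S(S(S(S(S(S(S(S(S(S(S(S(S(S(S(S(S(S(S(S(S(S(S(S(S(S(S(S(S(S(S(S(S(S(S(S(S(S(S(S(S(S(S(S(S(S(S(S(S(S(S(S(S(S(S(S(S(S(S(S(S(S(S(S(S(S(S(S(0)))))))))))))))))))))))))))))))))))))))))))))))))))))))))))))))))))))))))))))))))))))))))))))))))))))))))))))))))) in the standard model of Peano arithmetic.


Counting successors applied to 0:
114 applications of S to 0 = 114

114


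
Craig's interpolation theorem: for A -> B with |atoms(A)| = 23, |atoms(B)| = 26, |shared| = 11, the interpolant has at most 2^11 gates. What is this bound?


Shared atoms = 11
Craig interpolant size bound = 2^11
= 2048

2048


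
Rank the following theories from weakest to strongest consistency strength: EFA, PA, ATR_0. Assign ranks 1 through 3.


Ordering by consistency strength:
1. EFA
2. PA
3. ATR_0


EFA=1, PA=2, ATR_0=3


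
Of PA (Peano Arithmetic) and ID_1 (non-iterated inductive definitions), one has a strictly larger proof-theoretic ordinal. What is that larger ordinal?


Proof-theoretic ordinal of PA (Peano Arithmetic): epsilon_0
Proof-theoretic ordinal of ID_1 (non-iterated inductive definitions): psi_0(epsilon_{Omega+1})
Comparing: epsilon_0 < psi_0(epsilon_{Omega+1}).
The larger ordinal is psi_0(epsilon_{Omega+1}) (from ID_1 (non-iterated inductive definitions)).

psi_0(epsilon_{Omega+1})


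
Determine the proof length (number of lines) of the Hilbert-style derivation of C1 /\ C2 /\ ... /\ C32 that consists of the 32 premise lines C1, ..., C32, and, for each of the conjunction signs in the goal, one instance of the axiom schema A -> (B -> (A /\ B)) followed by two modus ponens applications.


Conjoining 32 premises:
- 32 premise lines
- the goal has 31 conjunction signs; each costs 1 axiom instance + 2 MP = 3 lines: 3 * 31 = 93
Total = 32 + 93 = 125 lines.

125


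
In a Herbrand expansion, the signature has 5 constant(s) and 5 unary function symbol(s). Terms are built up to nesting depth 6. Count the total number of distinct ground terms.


Herbrand terms by depth:
Depth 0: 5 constants
Depth 1: 25 new terms (running total: 30)
Depth 2: 125 new terms (running total: 155)
Depth 3: 625 new terms (running total: 780)
Depth 4: 3125 new terms (running total: 3905)
Depth 5: 15625 new terms (running total: 19530)
Depth 6: 78125 new terms (running total: 97655)
Total distinct ground terms = 97655

97655


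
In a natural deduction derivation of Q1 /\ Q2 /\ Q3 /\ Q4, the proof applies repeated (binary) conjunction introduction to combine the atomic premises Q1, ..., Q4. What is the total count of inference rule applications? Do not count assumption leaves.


The target conjunction has 4 conjuncts, i.e. 3 binary /\ connectives.
Each conjunction-intro joins two pieces, so 4 atoms require 4-1 = 3 applications.
Total inference nodes = 3

3


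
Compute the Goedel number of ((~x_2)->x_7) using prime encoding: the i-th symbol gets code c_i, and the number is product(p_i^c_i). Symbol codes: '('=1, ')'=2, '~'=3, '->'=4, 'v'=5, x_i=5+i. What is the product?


Formula: ((~x_2)->x_7)
Symbol codes: [1, 1, 3, 7, 2, 4, 12, 2]
Primes: [2, 3, 5, 7, 11, 13, 17, 19]
p_1^1 = 2^1 = 2
p_2^1 = 3^1 = 3
p_3^3 = 5^3 = 125
p_4^7 = 7^7 = 823543
p_5^2 = 11^2 = 121
p_6^4 = 13^4 = 28561
p_7^12 = 17^12 = 582622237229761
p_8^2 = 19^2 = 361
Product = 448952693519396635832684528357250

448952693519396635832684528357250


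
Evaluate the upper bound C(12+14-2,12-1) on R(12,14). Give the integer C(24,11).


R(12,14) <= C(12+14-2, 12-1) = C(24, 11)
C(24, 11) = 24! / (11! * 13!)
= 2496144

2496144


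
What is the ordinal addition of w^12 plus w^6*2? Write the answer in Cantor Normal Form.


Ordinal addition w^12 + w^6*2:
Leading exponent of alpha (12) > leading exponent of beta (6).
Since alpha's term has higher exponent than beta's leading term,
the sum is simply alpha followed by beta.
Result = w^12 + w^6*2

w^12 + w^6*2


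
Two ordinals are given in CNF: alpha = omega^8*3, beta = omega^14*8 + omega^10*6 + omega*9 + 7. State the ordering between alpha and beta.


Compare term by term from highest exponent:
alpha = omega^8*3
beta = omega^14*8 + omega^10*6 + omega*9 + 7
Term 1: alpha has omega^8*3, beta has omega^14*8
Term 2: alpha has omega^0*0, beta has omega^10*6
Term 3: alpha has omega^0*0, beta has omega^1*9
Term 4: alpha has omega^0*0, beta has omega^0*7
Result: alpha < beta

alpha < beta


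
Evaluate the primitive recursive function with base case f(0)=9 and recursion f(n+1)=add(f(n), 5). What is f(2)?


f(0) = 9
f(1) = add(f(0), 5) = add(9, 5) = 14
f(2) = add(f(1), 5) = add(14, 5) = 19


19


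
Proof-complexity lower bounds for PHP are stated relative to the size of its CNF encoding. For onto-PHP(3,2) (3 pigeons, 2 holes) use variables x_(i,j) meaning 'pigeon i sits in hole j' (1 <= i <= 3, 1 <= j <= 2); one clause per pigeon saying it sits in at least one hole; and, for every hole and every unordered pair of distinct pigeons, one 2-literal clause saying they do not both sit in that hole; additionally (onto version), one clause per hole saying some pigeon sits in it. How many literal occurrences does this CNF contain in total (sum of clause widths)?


onto-PHP(3,2): 3 pigeons, 2 holes, 3*2 = 6 variables.
- pigeon clauses: one per pigeon -> 3 clauses of width 2 -> 6 literals
- hole clauses: 2 holes * C(3,2) = 2 * 3 -> 6 clauses of width 2 -> 12 literals
- onto clauses: one per hole -> 2 clauses of width 3 -> 6 literals
Total literal occurrences = 6 + 12 + 6 = 24

24


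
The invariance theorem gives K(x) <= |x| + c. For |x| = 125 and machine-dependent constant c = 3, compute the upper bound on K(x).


K(x) <= |x| + c = 125 + 3 = 128

128


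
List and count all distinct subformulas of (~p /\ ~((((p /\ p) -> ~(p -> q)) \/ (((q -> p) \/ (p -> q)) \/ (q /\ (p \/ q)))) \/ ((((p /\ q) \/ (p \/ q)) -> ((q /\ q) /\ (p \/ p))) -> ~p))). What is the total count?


Formula: (~p /\ ~((((p /\ p) -> ~(p -> q)) \/ (((q -> p) \/ (p -> q)) \/ (q /\ (p \/ q)))) \/ ((((p /\ q) \/ (p \/ q)) -> ((q /\ q) /\ (p \/ p))) -> ~p)))
Subformulas found:
  1. q
  2. p
  3. ~p
  4. (p \/ p)
  5. (p /\ q)
  6. (q /\ q)
  7. (q -> p)
  8. (p \/ q)
  9. (p /\ p)
  10. (p -> q)
  11. ~(p -> q)
  12. (q /\ (p \/ q))
  13. ((q /\ q) /\ (p \/ p))
  14. ((q -> p) \/ (p -> q))
  15. ((p /\ q) \/ (p \/ q))
  16. ((p /\ p) -> ~(p -> q))
  17. (((q -> p) \/ (p -> q)) \/ (q /\ (p \/ q)))
  18. (((p /\ q) \/ (p \/ q)) -> ((q /\ q) /\ (p \/ p)))
  19. ((((p /\ q) \/ (p \/ q)) -> ((q /\ q) /\ (p \/ p))) -> ~p)
  20. (((p /\ p) -> ~(p -> q)) \/ (((q -> p) \/ (p -> q)) \/ (q /\ (p \/ q))))
  21. ((((p /\ p) -> ~(p -> q)) \/ (((q -> p) \/ (p -> q)) \/ (q /\ (p \/ q)))) \/ ((((p /\ q) \/ (p \/ q)) -> ((q /\ q) /\ (p \/ p))) -> ~p))
  22. ~((((p /\ p) -> ~(p -> q)) \/ (((q -> p) \/ (p -> q)) \/ (q /\ (p \/ q)))) \/ ((((p /\ q) \/ (p \/ q)) -> ((q /\ q) /\ (p \/ p))) -> ~p))
  23. (~p /\ ~((((p /\ p) -> ~(p -> q)) \/ (((q -> p) \/ (p -> q)) \/ (q /\ (p \/ q)))) \/ ((((p /\ q) \/ (p \/ q)) -> ((q /\ q) /\ (p \/ p))) -> ~p)))
Total distinct subformulas = 23

23


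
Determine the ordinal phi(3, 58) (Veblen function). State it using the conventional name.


phi(3, 58):
phi(3, beta) = eta_beta (the beta-th eta number, fixed point of zeta).
phi(3, 58) = eta_58

eta_58


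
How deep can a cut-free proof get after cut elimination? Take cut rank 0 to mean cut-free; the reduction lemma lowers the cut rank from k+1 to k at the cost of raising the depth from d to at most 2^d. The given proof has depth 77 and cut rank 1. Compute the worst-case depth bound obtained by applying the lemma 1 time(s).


Each rank reduction sends depth d to at most 2^d; cut rank r needs r reductions.
2_0(77) = 77
2_1(77) = 2^77 = 151115727451828646838272
Cut-free depth bound = 151115727451828646838272

151115727451828646838272


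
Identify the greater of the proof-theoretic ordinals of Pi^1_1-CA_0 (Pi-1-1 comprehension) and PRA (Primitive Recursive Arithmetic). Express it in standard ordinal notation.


Proof-theoretic ordinal of Pi^1_1-CA_0 (Pi-1-1 comprehension): psi_0(Omega_omega)
Proof-theoretic ordinal of PRA (Primitive Recursive Arithmetic): omega^omega
Comparing: omega^omega < psi_0(Omega_omega).
The larger ordinal is psi_0(Omega_omega) (from Pi^1_1-CA_0 (Pi-1-1 comprehension)).

psi_0(Omega_omega)


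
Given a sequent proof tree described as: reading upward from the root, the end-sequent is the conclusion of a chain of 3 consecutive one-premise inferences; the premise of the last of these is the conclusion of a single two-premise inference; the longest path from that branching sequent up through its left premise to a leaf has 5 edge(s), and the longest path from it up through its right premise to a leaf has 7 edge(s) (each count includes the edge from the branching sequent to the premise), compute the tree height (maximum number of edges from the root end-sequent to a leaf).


Longest path through the left premise: 5 edges (measured from the branching sequent)
Longest path through the right premise: 7 edges
Height of the subtree rooted at the branching sequent: max(5, 7) = 7
The branching sequent sits 3 edges above the root (the chain of one-premise inferences), so height = 7 + 3 = 10

10


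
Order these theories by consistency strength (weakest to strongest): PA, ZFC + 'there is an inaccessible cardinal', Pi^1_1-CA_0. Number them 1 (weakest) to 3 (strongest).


Ordering by consistency strength:
1. PA
2. Pi^1_1-CA_0
3. ZFC + 'there is an inaccessible cardinal'


PA=1, ZFC + 'there is an inaccessible cardinal'=3, Pi^1_1-CA_0=2


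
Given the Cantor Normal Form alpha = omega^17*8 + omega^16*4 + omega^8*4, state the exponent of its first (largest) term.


CNF: omega^17*8 + omega^16*4 + omega^8*4
The leading term is omega^17*8, which has exponent 17.

17


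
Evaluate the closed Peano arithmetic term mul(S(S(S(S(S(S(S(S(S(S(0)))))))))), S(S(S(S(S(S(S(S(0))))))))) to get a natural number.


mul(S^10(0), S^8(0)):
S^10(0) = 10
S^8(0) = 8
10 * 8 = 80

80


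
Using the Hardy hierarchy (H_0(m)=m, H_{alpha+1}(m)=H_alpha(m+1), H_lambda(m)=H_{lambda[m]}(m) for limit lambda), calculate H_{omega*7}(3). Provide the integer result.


H_{omega*7}(3):
For the Hardy hierarchy, H_{omega*k}(n) = 2^k * n.
2^7 = 128.
128 * 3 = 384

384


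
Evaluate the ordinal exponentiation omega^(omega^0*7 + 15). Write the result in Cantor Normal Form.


omega^(omega^0*7 + 15):
omega^0 = 1, so the exponent is 7 + 15 = 22 (finite ordinal addition).
Result = omega^22, already a single CNF term.

omega^22


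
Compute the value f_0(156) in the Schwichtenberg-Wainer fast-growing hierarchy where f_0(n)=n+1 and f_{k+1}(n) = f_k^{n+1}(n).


f_0(156) = 156 + 1 = 157

157


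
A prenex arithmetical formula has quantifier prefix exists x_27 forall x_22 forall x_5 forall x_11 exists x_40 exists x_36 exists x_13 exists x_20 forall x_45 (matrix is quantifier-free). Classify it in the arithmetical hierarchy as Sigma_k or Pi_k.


Leading quantifier is exists, so the class is Sigma.
Number of quantifier blocks = alternations + 1 = 3 + 1 = 4.
Classification: Sigma_4

Sigma_4


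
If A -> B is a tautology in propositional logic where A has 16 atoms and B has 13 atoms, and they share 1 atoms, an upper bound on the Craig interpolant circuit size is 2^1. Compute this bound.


Shared atoms = 1
Craig interpolant size bound = 2^1
= 2

2


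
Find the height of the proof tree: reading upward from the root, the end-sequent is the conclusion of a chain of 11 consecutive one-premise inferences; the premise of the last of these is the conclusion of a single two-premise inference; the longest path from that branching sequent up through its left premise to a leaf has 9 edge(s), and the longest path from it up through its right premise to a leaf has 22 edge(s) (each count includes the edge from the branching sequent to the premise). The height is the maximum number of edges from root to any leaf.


Longest path through the left premise: 9 edges (measured from the branching sequent)
Longest path through the right premise: 22 edges
Height of the subtree rooted at the branching sequent: max(9, 22) = 22
The branching sequent sits 11 edges above the root (the chain of one-premise inferences), so height = 22 + 11 = 33

33


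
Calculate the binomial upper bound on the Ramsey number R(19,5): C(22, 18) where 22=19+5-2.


R(19,5) <= C(19+5-2, 19-1) = C(22, 18)
C(22, 18) = 22! / (18! * 4!)
= 7315

7315


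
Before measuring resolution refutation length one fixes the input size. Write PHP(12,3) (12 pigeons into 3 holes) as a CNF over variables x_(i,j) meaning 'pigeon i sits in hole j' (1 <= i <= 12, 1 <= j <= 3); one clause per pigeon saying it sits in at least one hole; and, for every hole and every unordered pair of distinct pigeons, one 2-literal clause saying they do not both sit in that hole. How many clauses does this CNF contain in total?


PHP(12,3): 12 pigeons, 3 holes, 12*3 = 36 variables.
- pigeon clauses: one per pigeon -> 12 clauses
- hole clauses: 3 holes * C(12,2) = 3 * 66 -> 198 clauses
Total clauses = 12 + 198 = 210

210


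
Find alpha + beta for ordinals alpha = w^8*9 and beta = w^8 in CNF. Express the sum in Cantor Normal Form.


Ordinal addition w^8*9 + w^8:
Both terms have the same exponent 8.
w^e*c + w^e*d = w^e*(c+d).
Result = w^8*(9+1) = w^8*10

w^8*10


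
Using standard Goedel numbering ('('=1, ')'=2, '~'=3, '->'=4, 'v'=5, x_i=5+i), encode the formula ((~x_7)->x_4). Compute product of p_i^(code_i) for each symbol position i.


Formula: ((~x_7)->x_4)
Symbol codes: [1, 1, 3, 12, 2, 4, 9, 2]
Primes: [2, 3, 5, 7, 11, 13, 17, 19]
p_1^1 = 2^1 = 2
p_2^1 = 3^1 = 3
p_3^3 = 5^3 = 125
p_4^12 = 7^12 = 13841287201
p_5^2 = 11^2 = 121
p_6^4 = 13^4 = 28561
p_7^9 = 17^9 = 118587876497
p_8^2 = 19^2 = 361
Product = 1535833079580805873893736793832750

1535833079580805873893736793832750


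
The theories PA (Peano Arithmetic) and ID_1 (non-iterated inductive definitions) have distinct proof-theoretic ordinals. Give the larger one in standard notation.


Proof-theoretic ordinal of PA (Peano Arithmetic): epsilon_0
Proof-theoretic ordinal of ID_1 (non-iterated inductive definitions): psi_0(epsilon_{Omega+1})
Comparing: epsilon_0 < psi_0(epsilon_{Omega+1}).
The larger ordinal is psi_0(epsilon_{Omega+1}) (from ID_1 (non-iterated inductive definitions)).

psi_0(epsilon_{Omega+1})


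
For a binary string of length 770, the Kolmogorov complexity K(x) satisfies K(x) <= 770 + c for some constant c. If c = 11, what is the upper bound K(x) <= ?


K(x) <= |x| + c = 770 + 11 = 781

781


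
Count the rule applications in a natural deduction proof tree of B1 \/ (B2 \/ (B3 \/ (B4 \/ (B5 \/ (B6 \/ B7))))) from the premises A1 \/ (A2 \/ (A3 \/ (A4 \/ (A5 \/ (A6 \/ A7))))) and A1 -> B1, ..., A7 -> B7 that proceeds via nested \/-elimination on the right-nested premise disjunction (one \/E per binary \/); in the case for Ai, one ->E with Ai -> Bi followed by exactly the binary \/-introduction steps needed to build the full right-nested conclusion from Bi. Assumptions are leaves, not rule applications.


Constructive dilemma with 7 branches, all disjunctions right-nested:
- \/E: the premise has 6 binary \/, each eliminated once: 6 nodes.
- ->E: one per case (Ai with Ai -> Bi gives Bi): 7 nodes.
- \/I: in case i < n, Bi needs 1 step to form Bi \/ (B(i+1) \/ ...) and then i-1 steps to prepend B(i-1), ..., B1, i.e. i steps; in case i = n, B7 needs 6 prepend steps.
  \/I total = (1 + 2 + ... + 6) + 6 = 21 + 6 = 27 nodes.
Total = 6 + 7 + 27 = 40

40
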